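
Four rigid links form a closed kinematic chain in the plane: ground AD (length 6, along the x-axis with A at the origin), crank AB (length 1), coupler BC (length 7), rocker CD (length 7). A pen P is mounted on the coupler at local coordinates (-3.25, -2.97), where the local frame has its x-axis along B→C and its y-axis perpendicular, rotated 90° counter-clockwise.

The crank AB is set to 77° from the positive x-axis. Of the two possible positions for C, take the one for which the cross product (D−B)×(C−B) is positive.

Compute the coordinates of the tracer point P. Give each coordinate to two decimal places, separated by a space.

A=(0,0), D=(6.00,0)
B = A + 1.00·(cos77°, sin77°) = (0.2250, 0.9744)
|BD| = 5.8567
circle(B,7.00) ∩ circle(D,7.00): a=2.9283, h=6.3581
  candidates: C₊=(4.1703,6.7566) cross=37.237; C₋=(2.0547,-5.7823) cross=-37.237
  mode + wants cross > 0 → take C=(4.1703,6.7566) (cross=37.237)
ex = (C−B)/|BC| = (0.5636,0.8260); ey = (-0.8260,0.5636)
P = B + -3.25·ex + -2.97·ey = (0.8465,-3.3842)

0.85 -3.38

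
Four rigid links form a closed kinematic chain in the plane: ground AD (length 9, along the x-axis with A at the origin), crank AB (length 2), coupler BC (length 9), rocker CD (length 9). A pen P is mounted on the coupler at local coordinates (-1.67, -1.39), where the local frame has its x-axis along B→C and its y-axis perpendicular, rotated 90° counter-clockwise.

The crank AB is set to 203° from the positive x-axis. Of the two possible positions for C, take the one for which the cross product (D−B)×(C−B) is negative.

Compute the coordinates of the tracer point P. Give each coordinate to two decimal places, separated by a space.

A=(0,0), D=(9.00,0)
B = A + 2.00·(cos203°, sin203°) = (-1.8410, -0.7815)
|BD| = 10.8691
circle(B,9.00) ∩ circle(D,9.00): a=5.4346, h=7.1739
  candidates: C₊=(3.0637,6.7646) cross=77.975; C₋=(4.0953,-7.5461) cross=-77.975
  mode - wants cross < 0 → take C=(4.0953,-7.5461) (cross=-77.975)
ex = (C−B)/|BC| = (0.6596,-0.7516); ey = (0.7516,0.6596)
P = B + -1.67·ex + -1.39·ey = (-3.9873,-0.4431)

-3.99 -0.44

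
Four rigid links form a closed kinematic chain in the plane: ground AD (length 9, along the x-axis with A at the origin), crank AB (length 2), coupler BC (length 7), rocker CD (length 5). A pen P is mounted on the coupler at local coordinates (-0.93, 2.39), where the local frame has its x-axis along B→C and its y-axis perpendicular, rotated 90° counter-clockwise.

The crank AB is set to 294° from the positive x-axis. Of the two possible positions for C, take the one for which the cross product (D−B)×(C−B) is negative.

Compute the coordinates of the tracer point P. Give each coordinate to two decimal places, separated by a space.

0.93 0.73

A=(0,0), D=(9.00,0)
B = A + 2.00·(cos294°, sin294°) = (0.8135, -1.8271)
|BD| = 8.3879
circle(B,7.00) ∩ circle(D,5.00): a=5.6246, h=4.1670
  candidates: C₊=(5.3953,3.4650) cross=34.953; C₋=(7.2107,-4.6689) cross=-34.953
  mode - wants cross < 0 → take C=(7.2107,-4.6689) (cross=-34.953)
ex = (C−B)/|BC| = (0.9139,-0.4060); ey = (0.4060,0.9139)
P = B + -0.93·ex + 2.39·ey = (0.9338,0.7346)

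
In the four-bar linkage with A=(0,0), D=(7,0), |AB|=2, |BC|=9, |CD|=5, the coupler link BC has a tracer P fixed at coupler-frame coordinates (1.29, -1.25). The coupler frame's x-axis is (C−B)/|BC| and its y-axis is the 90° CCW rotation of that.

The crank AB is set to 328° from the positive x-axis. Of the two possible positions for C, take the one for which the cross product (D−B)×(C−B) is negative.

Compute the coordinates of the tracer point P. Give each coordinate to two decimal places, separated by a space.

A=(0,0), D=(7.00,0)
B = A + 2.00·(cos328°, sin328°) = (1.6961, -1.0598)
|BD| = 5.4088
circle(B,9.00) ∩ circle(D,5.00): a=7.8812, h=4.3459
  candidates: C₊=(8.5729,4.7462) cross=23.506; C₋=(10.2761,-3.7772) cross=-23.506
  mode - wants cross < 0 → take C=(10.2761,-3.7772) (cross=-23.506)
ex = (C−B)/|BC| = (0.9533,-0.3019); ey = (0.3019,0.9533)
P = B + 1.29·ex + -1.25·ey = (2.5485,-2.6410)

2.55 -2.64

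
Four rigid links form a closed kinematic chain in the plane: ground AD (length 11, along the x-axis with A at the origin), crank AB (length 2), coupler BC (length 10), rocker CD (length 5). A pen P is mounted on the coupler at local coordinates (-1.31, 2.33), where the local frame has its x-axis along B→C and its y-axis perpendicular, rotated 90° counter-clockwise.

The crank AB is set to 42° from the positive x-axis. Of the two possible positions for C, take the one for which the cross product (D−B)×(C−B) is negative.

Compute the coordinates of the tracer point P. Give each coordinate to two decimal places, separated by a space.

A=(0,0), D=(11.00,0)
B = A + 2.00·(cos42°, sin42°) = (1.4863, 1.3383)
|BD| = 9.6074
circle(B,10.00) ∩ circle(D,5.00): a=8.7069, h=4.9183
  candidates: C₊=(10.7934,4.9957) cross=47.251; C₋=(9.4233,-4.7449) cross=-47.251
  mode - wants cross < 0 → take C=(9.4233,-4.7449) (cross=-47.251)
ex = (C−B)/|BC| = (0.7937,-0.6083); ey = (0.6083,0.7937)
P = B + -1.31·ex + 2.33·ey = (1.8639,3.9845)

1.86 3.98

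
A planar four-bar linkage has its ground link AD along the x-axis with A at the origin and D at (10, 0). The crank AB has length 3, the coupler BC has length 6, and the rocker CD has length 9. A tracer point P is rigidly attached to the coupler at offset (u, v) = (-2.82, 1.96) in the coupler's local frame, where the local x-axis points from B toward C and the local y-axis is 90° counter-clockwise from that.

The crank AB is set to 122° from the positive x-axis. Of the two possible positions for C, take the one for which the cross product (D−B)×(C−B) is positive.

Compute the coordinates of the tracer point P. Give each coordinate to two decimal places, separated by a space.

-5.02 2.51

A=(0,0), D=(10.00,0)
B = A + 3.00·(cos122°, sin122°) = (-1.5898, 2.5441)
|BD| = 11.8657
circle(B,6.00) ∩ circle(D,9.00): a=4.0366, h=4.4391
  candidates: C₊=(3.3048,6.0145) cross=52.673; C₋=(1.4012,-2.6572) cross=-52.673
  mode + wants cross > 0 → take C=(3.3048,6.0145) (cross=52.673)
ex = (C−B)/|BC| = (0.8158,0.5784); ey = (-0.5784,0.8158)
P = B + -2.82·ex + 1.96·ey = (-5.0238,2.5120)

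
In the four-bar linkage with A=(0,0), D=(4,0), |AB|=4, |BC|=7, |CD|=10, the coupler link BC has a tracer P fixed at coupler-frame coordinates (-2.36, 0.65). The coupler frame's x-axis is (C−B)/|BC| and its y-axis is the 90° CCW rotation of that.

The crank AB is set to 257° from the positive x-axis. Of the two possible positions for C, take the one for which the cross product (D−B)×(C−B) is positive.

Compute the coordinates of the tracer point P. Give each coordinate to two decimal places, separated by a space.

0.36 -6.00

A=(0,0), D=(4.00,0)
B = A + 4.00·(cos257°, sin257°) = (-0.8998, -3.8975)
|BD| = 6.2609
circle(B,7.00) ∩ circle(D,10.00): a=-0.9425, h=6.9363
  candidates: C₊=(-5.9553,0.9442) cross=43.427; C₋=(2.6805,-9.9126) cross=-43.427
  mode + wants cross > 0 → take C=(-5.9553,0.9442) (cross=43.427)
ex = (C−B)/|BC| = (-0.7222,0.6917); ey = (-0.6917,-0.7222)
P = B + -2.36·ex + 0.65·ey = (0.3550,-5.9993)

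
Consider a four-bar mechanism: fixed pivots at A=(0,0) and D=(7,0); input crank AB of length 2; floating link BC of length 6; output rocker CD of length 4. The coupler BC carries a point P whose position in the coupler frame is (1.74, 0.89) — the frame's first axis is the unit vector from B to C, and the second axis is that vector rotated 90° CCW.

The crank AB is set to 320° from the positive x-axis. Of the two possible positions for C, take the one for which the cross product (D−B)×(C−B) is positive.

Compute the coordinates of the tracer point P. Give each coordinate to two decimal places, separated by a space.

A=(0,0), D=(7.00,0)
B = A + 2.00·(cos320°, sin320°) = (1.5321, -1.2856)
|BD| = 5.6170
circle(B,6.00) ∩ circle(D,4.00): a=4.5888, h=3.8656
  candidates: C₊=(5.1144,3.5277) cross=21.713; C₋=(6.8838,-3.9983) cross=-21.713
  mode + wants cross > 0 → take C=(5.1144,3.5277) (cross=21.713)
ex = (C−B)/|BC| = (0.5970,0.8022); ey = (-0.8022,0.5970)
P = B + 1.74·ex + 0.89·ey = (1.8570,0.6416)

1.86 0.64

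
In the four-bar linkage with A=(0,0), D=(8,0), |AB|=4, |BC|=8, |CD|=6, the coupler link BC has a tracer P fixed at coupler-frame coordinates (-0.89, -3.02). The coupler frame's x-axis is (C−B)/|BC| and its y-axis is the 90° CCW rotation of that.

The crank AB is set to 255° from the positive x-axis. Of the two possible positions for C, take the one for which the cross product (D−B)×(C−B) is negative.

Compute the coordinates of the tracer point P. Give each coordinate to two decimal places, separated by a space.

A=(0,0), D=(8.00,0)
B = A + 4.00·(cos255°, sin255°) = (-1.0353, -3.8637)
|BD| = 9.8267
circle(B,8.00) ∩ circle(D,6.00): a=6.3380, h=4.8815
  candidates: C₊=(2.8730,3.1167) cross=47.969; C₋=(6.7116,-5.8600) cross=-47.969
  mode - wants cross < 0 → take C=(6.7116,-5.8600) (cross=-47.969)
ex = (C−B)/|BC| = (0.9684,-0.2495); ey = (0.2495,0.9684)
P = B + -0.89·ex + -3.02·ey = (-2.6507,-6.5661)

-2.65 -6.57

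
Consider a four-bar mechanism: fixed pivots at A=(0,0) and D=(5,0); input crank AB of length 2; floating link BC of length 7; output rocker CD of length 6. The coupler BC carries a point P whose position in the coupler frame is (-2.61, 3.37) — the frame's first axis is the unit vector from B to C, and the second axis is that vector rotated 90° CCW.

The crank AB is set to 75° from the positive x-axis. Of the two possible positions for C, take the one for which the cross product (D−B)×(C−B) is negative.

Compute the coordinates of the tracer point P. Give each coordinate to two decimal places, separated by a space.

3.42 5.05

A=(0,0), D=(5.00,0)
B = A + 2.00·(cos75°, sin75°) = (0.5176, 1.9319)
|BD| = 4.8809
circle(B,7.00) ∩ circle(D,6.00): a=3.7722, h=5.8967
  candidates: C₊=(6.3156,5.8540) cross=28.781; C₋=(1.6479,-4.9763) cross=-28.781
  mode - wants cross < 0 → take C=(1.6479,-4.9763) (cross=-28.781)
ex = (C−B)/|BC| = (0.1615,-0.9869); ey = (0.9869,0.1615)
P = B + -2.61·ex + 3.37·ey = (3.4220,5.0517)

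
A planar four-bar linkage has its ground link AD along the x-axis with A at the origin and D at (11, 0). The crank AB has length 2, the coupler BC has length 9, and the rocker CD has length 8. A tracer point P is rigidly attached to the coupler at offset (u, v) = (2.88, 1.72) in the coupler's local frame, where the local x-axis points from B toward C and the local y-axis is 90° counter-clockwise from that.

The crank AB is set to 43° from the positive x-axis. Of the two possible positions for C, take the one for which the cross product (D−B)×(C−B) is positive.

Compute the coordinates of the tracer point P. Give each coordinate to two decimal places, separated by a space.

A=(0,0), D=(11.00,0)
B = A + 2.00·(cos43°, sin43°) = (1.4627, 1.3640)
|BD| = 9.6343
circle(B,9.00) ∩ circle(D,8.00): a=5.6994, h=6.9654
  candidates: C₊=(8.0909,7.4523) cross=67.107; C₋=(6.1186,-6.3381) cross=-67.107
  mode + wants cross > 0 → take C=(8.0909,7.4523) (cross=67.107)
ex = (C−B)/|BC| = (0.7365,0.6765); ey = (-0.6765,0.7365)
P = B + 2.88·ex + 1.72·ey = (2.4202,4.5790)

2.42 4.58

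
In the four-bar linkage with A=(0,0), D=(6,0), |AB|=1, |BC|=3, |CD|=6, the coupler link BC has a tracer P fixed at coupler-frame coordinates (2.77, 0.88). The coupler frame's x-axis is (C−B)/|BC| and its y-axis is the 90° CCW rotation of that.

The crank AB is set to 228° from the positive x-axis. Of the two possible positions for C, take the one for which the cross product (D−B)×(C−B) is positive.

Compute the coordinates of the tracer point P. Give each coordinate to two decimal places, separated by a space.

A=(0,0), D=(6.00,0)
B = A + 1.00·(cos228°, sin228°) = (-0.6691, -0.7431)
|BD| = 6.7104
circle(B,3.00) ∩ circle(D,6.00): a=1.3434, h=2.6824
  candidates: C₊=(0.3689,2.0715) cross=18.000; C₋=(0.9631,-3.2603) cross=-18.000
  mode + wants cross > 0 → take C=(0.3689,2.0715) (cross=18.000)
ex = (C−B)/|BC| = (0.3460,0.9382); ey = (-0.9382,0.3460)
P = B + 2.77·ex + 0.88·ey = (-0.5363,2.1602)

-0.54 2.16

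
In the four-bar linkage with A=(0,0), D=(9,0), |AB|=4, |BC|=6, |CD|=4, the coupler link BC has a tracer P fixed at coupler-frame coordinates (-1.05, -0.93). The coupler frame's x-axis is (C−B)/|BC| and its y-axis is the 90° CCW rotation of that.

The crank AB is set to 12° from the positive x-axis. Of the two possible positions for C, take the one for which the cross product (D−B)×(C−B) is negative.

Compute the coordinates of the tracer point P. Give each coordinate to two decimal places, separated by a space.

2.53 1.05

A=(0,0), D=(9.00,0)
B = A + 4.00·(cos12°, sin12°) = (3.9126, 0.8316)
|BD| = 5.1549
circle(B,6.00) ∩ circle(D,4.00): a=4.5174, h=3.9489
  candidates: C₊=(9.0078,4.0000) cross=20.356; C₋=(7.7337,-3.7943) cross=-20.356
  mode - wants cross < 0 → take C=(7.7337,-3.7943) (cross=-20.356)
ex = (C−B)/|BC| = (0.6369,-0.7710); ey = (0.7710,0.6369)
P = B + -1.05·ex + -0.93·ey = (2.5269,1.0489)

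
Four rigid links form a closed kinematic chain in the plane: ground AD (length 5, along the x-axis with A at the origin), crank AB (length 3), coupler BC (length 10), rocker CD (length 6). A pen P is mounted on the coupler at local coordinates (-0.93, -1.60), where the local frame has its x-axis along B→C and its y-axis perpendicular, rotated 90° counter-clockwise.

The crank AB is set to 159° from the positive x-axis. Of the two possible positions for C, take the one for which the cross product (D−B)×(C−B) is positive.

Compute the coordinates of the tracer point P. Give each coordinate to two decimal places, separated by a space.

-2.84 -0.78

A=(0,0), D=(5.00,0)
B = A + 3.00·(cos159°, sin159°) = (-2.8007, 1.0751)
|BD| = 7.8745
circle(B,10.00) ∩ circle(D,6.00): a=8.0010, h=5.9987
  candidates: C₊=(5.9443,5.9252) cross=47.236; C₋=(4.3063,-5.9598) cross=-47.236
  mode + wants cross > 0 → take C=(5.9443,5.9252) (cross=47.236)
ex = (C−B)/|BC| = (0.8745,0.4850); ey = (-0.4850,0.8745)
P = B + -0.93·ex + -1.60·ey = (-2.8380,-0.7752)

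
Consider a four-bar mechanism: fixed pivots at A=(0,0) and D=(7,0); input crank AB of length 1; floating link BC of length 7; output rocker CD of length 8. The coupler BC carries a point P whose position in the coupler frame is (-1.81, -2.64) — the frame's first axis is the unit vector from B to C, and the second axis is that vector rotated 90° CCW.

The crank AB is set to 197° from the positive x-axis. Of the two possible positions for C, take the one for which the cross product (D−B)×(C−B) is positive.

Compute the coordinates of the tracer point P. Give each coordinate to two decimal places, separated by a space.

0.74 -3.01

A=(0,0), D=(7.00,0)
B = A + 1.00·(cos197°, sin197°) = (-0.9563, -0.2924)
|BD| = 7.9617
circle(B,7.00) ∩ circle(D,8.00): a=3.0388, h=6.3060
  candidates: C₊=(1.8489,6.1210) cross=50.206; C₋=(2.3120,-6.4825) cross=-50.206
  mode + wants cross > 0 → take C=(1.8489,6.1210) (cross=50.206)
ex = (C−B)/|BC| = (0.4007,0.9162); ey = (-0.9162,0.4007)
P = B + -1.81·ex + -2.64·ey = (0.7371,-3.0086)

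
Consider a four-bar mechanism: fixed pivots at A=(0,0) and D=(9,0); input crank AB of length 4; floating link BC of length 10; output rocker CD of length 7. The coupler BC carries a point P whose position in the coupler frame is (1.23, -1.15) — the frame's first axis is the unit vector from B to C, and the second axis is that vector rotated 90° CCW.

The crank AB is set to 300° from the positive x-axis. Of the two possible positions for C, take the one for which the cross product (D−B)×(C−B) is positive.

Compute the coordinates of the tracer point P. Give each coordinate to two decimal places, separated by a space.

A=(0,0), D=(9.00,0)
B = A + 4.00·(cos300°, sin300°) = (2.0000, -3.4641)
|BD| = 7.8102
circle(B,10.00) ∩ circle(D,7.00): a=7.1701, h=6.9707
  candidates: C₊=(5.3345,5.9636) cross=54.443; C₋=(11.5179,-6.5315) cross=-54.443
  mode + wants cross > 0 → take C=(5.3345,5.9636) (cross=54.443)
ex = (C−B)/|BC| = (0.3335,0.9428); ey = (-0.9428,0.3335)
P = B + 1.23·ex + -1.15·ey = (3.4943,-2.6880)

3.49 -2.69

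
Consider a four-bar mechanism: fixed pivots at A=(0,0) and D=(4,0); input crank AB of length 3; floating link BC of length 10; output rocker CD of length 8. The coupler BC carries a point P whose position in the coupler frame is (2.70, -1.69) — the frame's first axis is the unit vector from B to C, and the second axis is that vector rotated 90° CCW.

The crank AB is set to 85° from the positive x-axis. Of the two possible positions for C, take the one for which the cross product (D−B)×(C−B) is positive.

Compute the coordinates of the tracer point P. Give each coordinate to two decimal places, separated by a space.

A=(0,0), D=(4.00,0)
B = A + 3.00·(cos85°, sin85°) = (0.2615, 2.9886)
|BD| = 4.7863
circle(B,10.00) ∩ circle(D,8.00): a=6.1539, h=7.8822
  candidates: C₊=(9.9900,5.3028) cross=37.726; C₋=(0.1465,-7.0108) cross=-37.726
  mode + wants cross > 0 → take C=(9.9900,5.3028) (cross=37.726)
ex = (C−B)/|BC| = (0.9729,0.2314); ey = (-0.2314,0.9729)
P = B + 2.70·ex + -1.69·ey = (3.2793,1.9693)

3.28 1.97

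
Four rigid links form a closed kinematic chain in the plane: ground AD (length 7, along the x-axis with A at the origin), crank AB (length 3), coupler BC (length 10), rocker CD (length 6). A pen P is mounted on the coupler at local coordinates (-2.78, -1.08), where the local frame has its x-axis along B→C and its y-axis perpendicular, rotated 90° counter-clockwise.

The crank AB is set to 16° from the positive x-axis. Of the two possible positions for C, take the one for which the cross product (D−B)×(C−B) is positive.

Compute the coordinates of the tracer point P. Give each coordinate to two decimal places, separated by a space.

0.15 -0.36

A=(0,0), D=(7.00,0)
B = A + 3.00·(cos16°, sin16°) = (2.8838, 0.8269)
|BD| = 4.1985
circle(B,10.00) ∩ circle(D,6.00): a=9.7211, h=2.3453
  candidates: C₊=(12.8764,1.2117) cross=9.847; C₋=(11.9525,-3.3871) cross=-9.847
  mode + wants cross > 0 → take C=(12.8764,1.2117) (cross=9.847)
ex = (C−B)/|BC| = (0.9993,0.0385); ey = (-0.0385,0.9993)
P = B + -2.78·ex + -1.08·ey = (0.1474,-0.3593)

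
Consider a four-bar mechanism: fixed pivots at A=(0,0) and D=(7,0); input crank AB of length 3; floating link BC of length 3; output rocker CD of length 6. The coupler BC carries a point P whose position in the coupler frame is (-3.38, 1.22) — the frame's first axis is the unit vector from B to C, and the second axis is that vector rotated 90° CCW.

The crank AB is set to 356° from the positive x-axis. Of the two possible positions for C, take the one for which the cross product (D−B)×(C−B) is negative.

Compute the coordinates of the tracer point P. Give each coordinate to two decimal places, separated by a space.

A=(0,0), D=(7.00,0)
B = A + 3.00·(cos356°, sin356°) = (2.9927, -0.2093)
|BD| = 4.0128
circle(B,3.00) ∩ circle(D,6.00): a=-1.3579, h=2.6751
  candidates: C₊=(1.4972,2.3914) cross=10.735; C₋=(1.7762,-2.9515) cross=-10.735
  mode - wants cross < 0 → take C=(1.7762,-2.9515) (cross=-10.735)
ex = (C−B)/|BC| = (-0.4055,-0.9141); ey = (0.9141,-0.4055)
P = B + -3.38·ex + 1.22·ey = (5.4785,2.3856)

5.48 2.39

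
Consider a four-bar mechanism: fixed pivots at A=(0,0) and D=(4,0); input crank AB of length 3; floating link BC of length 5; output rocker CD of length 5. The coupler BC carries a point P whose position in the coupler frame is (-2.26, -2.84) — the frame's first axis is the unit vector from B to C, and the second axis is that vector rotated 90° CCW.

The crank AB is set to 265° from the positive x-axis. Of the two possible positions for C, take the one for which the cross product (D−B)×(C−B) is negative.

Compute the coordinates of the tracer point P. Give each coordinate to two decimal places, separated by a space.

-3.47 -4.69

A=(0,0), D=(4.00,0)
B = A + 3.00·(cos265°, sin265°) = (-0.2615, -2.9886)
|BD| = 5.2050
circle(B,5.00) ∩ circle(D,5.00): a=2.6025, h=4.2693
  candidates: C₊=(-0.5821,2.0011) cross=22.222; C₋=(4.3206,-4.9897) cross=-22.222
  mode - wants cross < 0 → take C=(4.3206,-4.9897) (cross=-22.222)
ex = (C−B)/|BC| = (0.9164,-0.4002); ey = (0.4002,0.9164)
P = B + -2.26·ex + -2.84·ey = (-3.4692,-4.6867)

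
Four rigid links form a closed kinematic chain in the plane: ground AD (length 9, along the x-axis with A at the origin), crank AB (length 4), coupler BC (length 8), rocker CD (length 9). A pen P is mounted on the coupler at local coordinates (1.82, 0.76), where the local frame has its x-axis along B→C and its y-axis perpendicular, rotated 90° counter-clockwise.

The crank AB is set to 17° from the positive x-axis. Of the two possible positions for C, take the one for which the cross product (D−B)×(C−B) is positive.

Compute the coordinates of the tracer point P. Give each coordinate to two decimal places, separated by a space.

A=(0,0), D=(9.00,0)
B = A + 4.00·(cos17°, sin17°) = (3.8252, 1.1695)
|BD| = 5.3053
circle(B,8.00) ∩ circle(D,9.00): a=1.0505, h=7.9307
  candidates: C₊=(6.5981,8.6736) cross=42.075; C₋=(3.1016,-6.7977) cross=-42.075
  mode + wants cross > 0 → take C=(6.5981,8.6736) (cross=42.075)
ex = (C−B)/|BC| = (0.3466,0.9380); ey = (-0.9380,0.3466)
P = B + 1.82·ex + 0.76·ey = (3.7432,3.1401)

3.74 3.14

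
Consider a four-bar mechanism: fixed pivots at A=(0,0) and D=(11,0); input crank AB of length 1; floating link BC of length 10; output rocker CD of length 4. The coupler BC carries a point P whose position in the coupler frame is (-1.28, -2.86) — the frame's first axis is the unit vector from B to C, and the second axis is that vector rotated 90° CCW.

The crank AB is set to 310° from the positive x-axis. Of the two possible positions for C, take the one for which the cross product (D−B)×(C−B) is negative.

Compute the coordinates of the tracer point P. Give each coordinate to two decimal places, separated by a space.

A=(0,0), D=(11.00,0)
B = A + 1.00·(cos310°, sin310°) = (0.6428, -0.7660)
|BD| = 10.3855
circle(B,10.00) ∩ circle(D,4.00): a=9.2369, h=3.8315
  candidates: C₊=(9.5719,3.7364) cross=39.792; C₋=(10.1371,-3.9058) cross=-39.792
  mode - wants cross < 0 → take C=(10.1371,-3.9058) (cross=-39.792)
ex = (C−B)/|BC| = (0.9494,-0.3140); ey = (0.3140,0.9494)
P = B + -1.28·ex + -2.86·ey = (-1.4705,-3.0795)

-1.47 -3.08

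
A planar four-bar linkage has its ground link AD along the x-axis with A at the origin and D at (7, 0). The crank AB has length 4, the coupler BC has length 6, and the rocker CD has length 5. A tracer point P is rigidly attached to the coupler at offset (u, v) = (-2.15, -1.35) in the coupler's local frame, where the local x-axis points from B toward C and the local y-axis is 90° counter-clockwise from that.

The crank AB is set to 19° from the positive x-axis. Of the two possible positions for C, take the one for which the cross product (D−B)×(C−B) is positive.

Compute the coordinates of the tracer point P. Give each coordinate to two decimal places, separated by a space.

A=(0,0), D=(7.00,0)
B = A + 4.00·(cos19°, sin19°) = (3.7821, 1.3023)
|BD| = 3.4714
circle(B,6.00) ∩ circle(D,5.00): a=3.3201, h=4.9977
  candidates: C₊=(8.7345,4.6895) cross=17.349; C₋=(4.9849,-4.5759) cross=-17.349
  mode + wants cross > 0 → take C=(8.7345,4.6895) (cross=17.349)
ex = (C−B)/|BC| = (0.8254,0.5645); ey = (-0.5645,0.8254)
P = B + -2.15·ex + -1.35·ey = (2.7696,-1.0258)

2.77 -1.03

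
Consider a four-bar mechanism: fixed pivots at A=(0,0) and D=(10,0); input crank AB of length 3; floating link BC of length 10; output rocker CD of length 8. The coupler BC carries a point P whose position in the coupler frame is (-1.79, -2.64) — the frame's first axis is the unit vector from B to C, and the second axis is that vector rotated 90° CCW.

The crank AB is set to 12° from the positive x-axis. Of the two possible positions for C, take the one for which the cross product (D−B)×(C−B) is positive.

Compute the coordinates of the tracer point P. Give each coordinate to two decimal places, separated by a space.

A=(0,0), D=(10.00,0)
B = A + 3.00·(cos12°, sin12°) = (2.9344, 0.6237)
|BD| = 7.0930
circle(B,10.00) ∩ circle(D,8.00): a=6.0842, h=7.9361
  candidates: C₊=(9.6930,7.9941) cross=56.291; C₋=(8.2972,-7.8167) cross=-56.291
  mode + wants cross > 0 → take C=(9.6930,7.9941) (cross=56.291)
ex = (C−B)/|BC| = (0.6759,0.7370); ey = (-0.7370,0.6759)
P = B + -1.79·ex + -2.64·ey = (3.6704,-2.4798)

3.67 -2.48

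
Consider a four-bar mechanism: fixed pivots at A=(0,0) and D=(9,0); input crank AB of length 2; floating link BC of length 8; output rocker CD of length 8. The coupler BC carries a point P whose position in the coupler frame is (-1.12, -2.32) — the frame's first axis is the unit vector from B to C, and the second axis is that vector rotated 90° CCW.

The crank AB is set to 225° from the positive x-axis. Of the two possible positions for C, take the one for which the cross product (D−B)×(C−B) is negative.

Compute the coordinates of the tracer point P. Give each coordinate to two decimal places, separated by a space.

-3.79 -2.42

A=(0,0), D=(9.00,0)
B = A + 2.00·(cos225°, sin225°) = (-1.4142, -1.4142)
|BD| = 10.5098
circle(B,8.00) ∩ circle(D,8.00): a=5.2549, h=6.0321
  candidates: C₊=(2.9812,5.2701) cross=63.396; C₋=(4.6046,-6.6843) cross=-63.396
  mode - wants cross < 0 → take C=(4.6046,-6.6843) (cross=-63.396)
ex = (C−B)/|BC| = (0.7523,-0.6588); ey = (0.6588,0.7523)
P = B + -1.12·ex + -2.32·ey = (-3.7852,-2.4218)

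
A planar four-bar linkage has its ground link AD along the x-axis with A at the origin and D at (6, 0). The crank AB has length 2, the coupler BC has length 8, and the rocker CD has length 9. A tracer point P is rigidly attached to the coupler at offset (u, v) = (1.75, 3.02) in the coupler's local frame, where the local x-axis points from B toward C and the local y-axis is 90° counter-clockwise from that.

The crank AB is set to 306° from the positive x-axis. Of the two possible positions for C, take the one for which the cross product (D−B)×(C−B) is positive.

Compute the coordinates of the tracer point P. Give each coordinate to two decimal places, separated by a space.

A=(0,0), D=(6.00,0)
B = A + 2.00·(cos306°, sin306°) = (1.1756, -1.6180)
|BD| = 5.0885
circle(B,8.00) ∩ circle(D,9.00): a=0.8738, h=7.9521
  candidates: C₊=(-0.5245,6.1992) cross=40.465; C₋=(4.5327,-8.8796) cross=-40.465
  mode + wants cross > 0 → take C=(-0.5245,6.1992) (cross=40.465)
ex = (C−B)/|BC| = (-0.2125,0.9772); ey = (-0.9772,-0.2125)
P = B + 1.75·ex + 3.02·ey = (-2.1473,-0.5498)

-2.15 -0.55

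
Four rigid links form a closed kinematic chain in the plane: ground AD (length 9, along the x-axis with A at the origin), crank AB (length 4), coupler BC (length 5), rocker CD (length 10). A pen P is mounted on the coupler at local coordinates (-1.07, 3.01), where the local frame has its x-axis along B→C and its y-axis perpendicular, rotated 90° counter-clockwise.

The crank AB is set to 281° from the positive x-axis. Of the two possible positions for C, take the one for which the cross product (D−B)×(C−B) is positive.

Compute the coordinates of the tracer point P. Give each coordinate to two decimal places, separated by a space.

A=(0,0), D=(9.00,0)
B = A + 4.00·(cos281°, sin281°) = (0.7632, -3.9265)
|BD| = 9.1248
circle(B,5.00) ∩ circle(D,10.00): a=0.4527, h=4.9795
  candidates: C₊=(-0.9708,0.7632) cross=45.437; C₋=(3.3146,-8.2266) cross=-45.437
  mode + wants cross > 0 → take C=(-0.9708,0.7632) (cross=45.437)
ex = (C−B)/|BC| = (-0.3468,0.9379); ey = (-0.9379,-0.3468)
P = B + -1.07·ex + 3.01·ey = (-1.6889,-5.9740)

-1.69 -5.97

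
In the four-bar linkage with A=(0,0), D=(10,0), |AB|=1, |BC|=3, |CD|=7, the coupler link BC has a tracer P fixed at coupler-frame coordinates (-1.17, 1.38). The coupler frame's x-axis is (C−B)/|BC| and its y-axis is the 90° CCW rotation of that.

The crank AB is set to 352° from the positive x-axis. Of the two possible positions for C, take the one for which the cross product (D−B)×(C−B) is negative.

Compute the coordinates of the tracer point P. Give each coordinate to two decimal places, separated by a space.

A=(0,0), D=(10.00,0)
B = A + 1.00·(cos352°, sin352°) = (0.9903, -0.1392)
|BD| = 9.0108
circle(B,3.00) ∩ circle(D,7.00): a=2.2858, h=1.9429
  candidates: C₊=(3.2458,1.8388) cross=17.507; C₋=(3.3059,-2.0465) cross=-17.507
  mode - wants cross < 0 → take C=(3.3059,-2.0465) (cross=-17.507)
ex = (C−B)/|BC| = (0.7719,-0.6358); ey = (0.6358,0.7719)
P = B + -1.17·ex + 1.38·ey = (0.9646,1.6699)

0.96 1.67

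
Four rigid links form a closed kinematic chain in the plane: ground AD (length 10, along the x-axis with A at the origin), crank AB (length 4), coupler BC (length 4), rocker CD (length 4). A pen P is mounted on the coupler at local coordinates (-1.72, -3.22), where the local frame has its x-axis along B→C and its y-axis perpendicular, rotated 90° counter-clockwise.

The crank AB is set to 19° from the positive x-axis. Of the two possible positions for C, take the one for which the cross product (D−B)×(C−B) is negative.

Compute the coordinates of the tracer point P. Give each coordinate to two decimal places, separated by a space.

A=(0,0), D=(10.00,0)
B = A + 4.00·(cos19°, sin19°) = (3.7821, 1.3023)
|BD| = 6.3528
circle(B,4.00) ∩ circle(D,4.00): a=3.1764, h=2.4311
  candidates: C₊=(7.3894,3.0306) cross=15.445; C₋=(6.3927,-1.7284) cross=-15.445
  mode - wants cross < 0 → take C=(6.3927,-1.7284) (cross=-15.445)
ex = (C−B)/|BC| = (0.6527,-0.7577); ey = (0.7577,0.6527)
P = B + -1.72·ex + -3.22·ey = (0.2199,0.5039)

0.22 0.50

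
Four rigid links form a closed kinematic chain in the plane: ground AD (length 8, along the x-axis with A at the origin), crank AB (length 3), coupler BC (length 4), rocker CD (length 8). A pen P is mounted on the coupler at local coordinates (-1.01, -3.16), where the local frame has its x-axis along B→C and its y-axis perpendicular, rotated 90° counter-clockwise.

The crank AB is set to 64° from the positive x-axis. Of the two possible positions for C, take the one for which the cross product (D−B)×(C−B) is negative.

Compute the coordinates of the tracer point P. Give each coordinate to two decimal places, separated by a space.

A=(0,0), D=(8.00,0)
B = A + 3.00·(cos64°, sin64°) = (1.3151, 2.6964)
|BD| = 7.2082
circle(B,4.00) ∩ circle(D,8.00): a=0.2746, h=3.9906
  candidates: C₊=(3.0625,6.2945) cross=28.765; C₋=(0.0770,-1.1072) cross=-28.765
  mode - wants cross < 0 → take C=(0.0770,-1.1072) (cross=-28.765)
ex = (C−B)/|BC| = (-0.3095,-0.9509); ey = (0.9509,-0.3095)
P = B + -1.01·ex + -3.16·ey = (-1.3771,4.6349)

-1.38 4.63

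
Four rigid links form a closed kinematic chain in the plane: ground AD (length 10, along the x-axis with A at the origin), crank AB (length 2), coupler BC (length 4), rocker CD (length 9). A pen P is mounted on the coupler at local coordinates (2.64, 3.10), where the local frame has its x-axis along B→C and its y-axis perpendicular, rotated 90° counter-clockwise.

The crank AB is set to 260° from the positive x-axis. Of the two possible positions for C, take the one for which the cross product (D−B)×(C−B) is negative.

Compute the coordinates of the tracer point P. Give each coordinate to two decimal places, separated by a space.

A=(0,0), D=(10.00,0)
B = A + 2.00·(cos260°, sin260°) = (-0.3473, -1.9696)
|BD| = 10.5331
circle(B,4.00) ∩ circle(D,9.00): a=2.1810, h=3.3531
  candidates: C₊=(1.1683,1.7322) cross=35.318; C₋=(2.4223,-4.8557) cross=-35.318
  mode - wants cross < 0 → take C=(2.4223,-4.8557) (cross=-35.318)
ex = (C−B)/|BC| = (0.6924,-0.7215); ey = (0.7215,0.6924)
P = B + 2.64·ex + 3.10·ey = (3.7173,-1.7280)

3.72 -1.73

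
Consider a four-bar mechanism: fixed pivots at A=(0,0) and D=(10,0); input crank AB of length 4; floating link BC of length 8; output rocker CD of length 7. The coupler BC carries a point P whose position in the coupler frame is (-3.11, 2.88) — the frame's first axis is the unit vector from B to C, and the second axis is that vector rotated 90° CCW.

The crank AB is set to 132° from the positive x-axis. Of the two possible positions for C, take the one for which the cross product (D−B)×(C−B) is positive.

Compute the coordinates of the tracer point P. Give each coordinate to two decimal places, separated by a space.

-6.41 4.99

A=(0,0), D=(10.00,0)
B = A + 4.00·(cos132°, sin132°) = (-2.6765, 2.9726)
|BD| = 13.0204
circle(B,8.00) ∩ circle(D,7.00): a=7.0862, h=3.7129
  candidates: C₊=(5.0702,4.9696) cross=48.343; C₋=(3.3749,-2.2601) cross=-48.343
  mode + wants cross > 0 → take C=(5.0702,4.9696) (cross=48.343)
ex = (C−B)/|BC| = (0.9683,0.2496); ey = (-0.2496,0.9683)
P = B + -3.11·ex + 2.88·ey = (-6.4070,4.9851)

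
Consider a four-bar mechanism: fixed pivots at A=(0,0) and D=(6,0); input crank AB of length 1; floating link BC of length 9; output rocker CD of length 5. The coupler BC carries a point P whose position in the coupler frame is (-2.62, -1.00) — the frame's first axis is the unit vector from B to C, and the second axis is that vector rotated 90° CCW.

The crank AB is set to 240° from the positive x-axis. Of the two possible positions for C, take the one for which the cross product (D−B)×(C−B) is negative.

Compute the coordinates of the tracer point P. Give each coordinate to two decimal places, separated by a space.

-3.30 -0.65

A=(0,0), D=(6.00,0)
B = A + 1.00·(cos240°, sin240°) = (-0.5000, -0.8660)
|BD| = 6.5574
circle(B,9.00) ∩ circle(D,5.00): a=7.5487, h=4.9008
  candidates: C₊=(6.3353,4.9887) cross=32.136; C₋=(7.6298,-4.7269) cross=-32.136
  mode - wants cross < 0 → take C=(7.6298,-4.7269) (cross=-32.136)
ex = (C−B)/|BC| = (0.9033,-0.4290); ey = (0.4290,0.9033)
P = B + -2.62·ex + -1.00·ey = (-3.2957,-0.6454)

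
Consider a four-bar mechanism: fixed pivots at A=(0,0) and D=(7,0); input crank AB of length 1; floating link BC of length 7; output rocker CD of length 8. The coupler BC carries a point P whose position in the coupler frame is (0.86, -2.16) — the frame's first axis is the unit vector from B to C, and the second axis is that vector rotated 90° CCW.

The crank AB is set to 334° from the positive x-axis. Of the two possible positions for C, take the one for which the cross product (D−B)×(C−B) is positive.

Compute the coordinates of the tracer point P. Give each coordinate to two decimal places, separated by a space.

3.18 -0.01

A=(0,0), D=(7.00,0)
B = A + 1.00·(cos334°, sin334°) = (0.8988, -0.4384)
|BD| = 6.1169
circle(B,7.00) ∩ circle(D,8.00): a=1.8324, h=6.7559
  candidates: C₊=(2.2423,6.4315) cross=41.326; C₋=(3.2106,-7.0456) cross=-41.326
  mode + wants cross > 0 → take C=(2.2423,6.4315) (cross=41.326)
ex = (C−B)/|BC| = (0.1919,0.9814); ey = (-0.9814,0.1919)
P = B + 0.86·ex + -2.16·ey = (3.1837,-0.0089)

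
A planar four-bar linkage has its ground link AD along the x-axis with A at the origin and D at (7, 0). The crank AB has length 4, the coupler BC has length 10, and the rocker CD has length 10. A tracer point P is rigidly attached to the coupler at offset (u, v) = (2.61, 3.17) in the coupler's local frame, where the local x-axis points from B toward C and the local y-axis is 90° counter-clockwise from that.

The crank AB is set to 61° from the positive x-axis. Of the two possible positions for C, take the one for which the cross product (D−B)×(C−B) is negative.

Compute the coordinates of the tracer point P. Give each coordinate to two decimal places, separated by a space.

A=(0,0), D=(7.00,0)
B = A + 4.00·(cos61°, sin61°) = (1.9392, 3.4985)
|BD| = 6.1523
circle(B,10.00) ∩ circle(D,10.00): a=3.0761, h=9.5151
  candidates: C₊=(9.8804,9.5762) cross=58.540; C₋=(-0.9411,-6.0777) cross=-58.540
  mode - wants cross < 0 → take C=(-0.9411,-6.0777) (cross=-58.540)
ex = (C−B)/|BC| = (-0.2880,-0.9576); ey = (0.9576,-0.2880)
P = B + 2.61·ex + 3.17·ey = (4.2231,0.0860)

4.22 0.09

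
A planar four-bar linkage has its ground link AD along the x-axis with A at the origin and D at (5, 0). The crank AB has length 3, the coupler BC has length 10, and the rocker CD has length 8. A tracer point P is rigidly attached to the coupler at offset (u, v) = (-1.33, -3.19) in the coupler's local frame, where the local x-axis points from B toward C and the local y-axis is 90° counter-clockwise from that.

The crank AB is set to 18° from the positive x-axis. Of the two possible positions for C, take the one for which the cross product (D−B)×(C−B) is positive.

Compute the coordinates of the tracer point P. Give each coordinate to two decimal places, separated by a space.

A=(0,0), D=(5.00,0)
B = A + 3.00·(cos18°, sin18°) = (2.8532, 0.9271)
|BD| = 2.3384
circle(B,10.00) ∩ circle(D,8.00): a=8.8667, h=4.6241
  candidates: C₊=(12.8265,1.6572) cross=10.813; C₋=(9.1601,-6.8333) cross=-10.813
  mode + wants cross > 0 → take C=(12.8265,1.6572) (cross=10.813)
ex = (C−B)/|BC| = (0.9973,0.0730); ey = (-0.0730,0.9973)
P = B + -1.33·ex + -3.19·ey = (1.7596,-2.3515)

1.76 -2.35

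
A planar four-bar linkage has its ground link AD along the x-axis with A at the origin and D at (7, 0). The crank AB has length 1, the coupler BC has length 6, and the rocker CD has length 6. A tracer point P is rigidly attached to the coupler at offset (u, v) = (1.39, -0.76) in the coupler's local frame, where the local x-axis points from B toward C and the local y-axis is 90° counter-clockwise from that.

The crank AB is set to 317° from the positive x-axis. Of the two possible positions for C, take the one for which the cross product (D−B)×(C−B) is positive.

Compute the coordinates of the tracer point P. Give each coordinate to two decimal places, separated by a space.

A=(0,0), D=(7.00,0)
B = A + 1.00·(cos317°, sin317°) = (0.7314, -0.6820)
|BD| = 6.3056
circle(B,6.00) ∩ circle(D,6.00): a=3.1528, h=5.1049
  candidates: C₊=(3.3135,4.7339) cross=32.189; C₋=(4.4178,-5.4159) cross=-32.189
  mode + wants cross > 0 → take C=(3.3135,4.7339) (cross=32.189)
ex = (C−B)/|BC| = (0.4304,0.9027); ey = (-0.9027,0.4304)
P = B + 1.39·ex + -0.76·ey = (2.0156,0.2456)

2.02 0.25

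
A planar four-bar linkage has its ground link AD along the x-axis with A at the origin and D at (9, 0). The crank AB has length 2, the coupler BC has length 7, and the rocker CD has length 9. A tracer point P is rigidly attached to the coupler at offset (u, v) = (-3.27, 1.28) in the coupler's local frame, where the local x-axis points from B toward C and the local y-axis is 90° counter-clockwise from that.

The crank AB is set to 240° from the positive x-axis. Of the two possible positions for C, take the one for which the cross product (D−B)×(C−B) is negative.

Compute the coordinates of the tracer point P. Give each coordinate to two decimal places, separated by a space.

-2.11 1.60

A=(0,0), D=(9.00,0)
B = A + 2.00·(cos240°, sin240°) = (-1.0000, -1.7321)
|BD| = 10.1489
circle(B,7.00) ∩ circle(D,9.00): a=3.4979, h=6.0634
  candidates: C₊=(1.4118,4.8393) cross=61.537; C₋=(3.4814,-7.1095) cross=-61.537
  mode - wants cross < 0 → take C=(3.4814,-7.1095) (cross=-61.537)
ex = (C−B)/|BC| = (0.6402,-0.7682); ey = (0.7682,0.6402)
P = B + -3.27·ex + 1.28·ey = (-2.1101,1.5994)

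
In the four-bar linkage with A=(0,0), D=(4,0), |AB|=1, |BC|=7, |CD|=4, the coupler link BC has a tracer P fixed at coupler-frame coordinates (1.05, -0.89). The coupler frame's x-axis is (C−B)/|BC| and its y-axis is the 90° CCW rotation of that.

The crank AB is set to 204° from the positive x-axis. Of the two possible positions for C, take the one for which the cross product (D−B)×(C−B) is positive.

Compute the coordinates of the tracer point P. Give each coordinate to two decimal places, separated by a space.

A=(0,0), D=(4.00,0)
B = A + 1.00·(cos204°, sin204°) = (-0.9135, -0.4067)
|BD| = 4.9304
circle(B,7.00) ∩ circle(D,4.00): a=5.8118, h=3.9017
  candidates: C₊=(4.5566,3.9611) cross=19.237; C₋=(5.2003,-3.8157) cross=-19.237
  mode + wants cross > 0 → take C=(4.5566,3.9611) (cross=19.237)
ex = (C−B)/|BC| = (0.7814,0.6240); ey = (-0.6240,0.7814)
P = B + 1.05·ex + -0.89·ey = (0.4623,-0.4470)

0.46 -0.45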